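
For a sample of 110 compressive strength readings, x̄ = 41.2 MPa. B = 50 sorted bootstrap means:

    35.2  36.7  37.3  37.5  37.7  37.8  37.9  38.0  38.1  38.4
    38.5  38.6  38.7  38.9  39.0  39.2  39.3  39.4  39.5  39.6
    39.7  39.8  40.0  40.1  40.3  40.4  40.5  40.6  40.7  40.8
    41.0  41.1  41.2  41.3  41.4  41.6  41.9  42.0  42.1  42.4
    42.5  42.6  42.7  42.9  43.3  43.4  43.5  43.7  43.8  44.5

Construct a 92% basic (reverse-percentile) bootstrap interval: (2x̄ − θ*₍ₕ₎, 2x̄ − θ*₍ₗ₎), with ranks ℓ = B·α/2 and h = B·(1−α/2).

Percentile endpoints at ranks 2 and 48: θ*₍2₎ = 36.7, θ*₍48₎ = 43.7.
Basic interval reflects these around x̄:
  lower = 2 × 41.2 − 43.7 = 38.7
  upper = 2 × 41.2 − 36.7 = 45.7

(38.7, 45.7)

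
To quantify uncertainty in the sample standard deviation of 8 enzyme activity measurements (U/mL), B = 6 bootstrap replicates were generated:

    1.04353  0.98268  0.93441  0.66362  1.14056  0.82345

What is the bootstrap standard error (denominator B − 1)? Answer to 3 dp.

SE* = 0.169

Bootstrap SE is the standard deviation of the 6 replicate standard deviations.
Mean of replicates: (1.04353 + 0.98268 + 0.93441 + 0.66362 + 1.14056 + 0.82345) / 6 = 5.588250 / 6 = 0.931375
Sum of squared deviations: (+0.112155)² + (+0.051305)² + (+0.003035)² + (−0.267755)² + (+0.209185)² + (−0.107925)² = 0.142319
Variance = 0.142319 / 5 = 0.028464
SE* = √0.028464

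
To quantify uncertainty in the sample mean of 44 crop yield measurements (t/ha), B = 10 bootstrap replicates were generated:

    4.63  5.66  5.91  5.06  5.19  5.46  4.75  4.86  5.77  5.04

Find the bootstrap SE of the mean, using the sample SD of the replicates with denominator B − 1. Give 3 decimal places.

SE* = 0.445

Bootstrap SE is the standard deviation of the 10 replicate means.
Mean of replicates: (4.63 + 5.66 + 5.91 + 5.06 + 5.19 + 5.46 + 4.75 + 4.86 + 5.77 + 5.04) / 10 = 52.3300 / 10 = 5.2330
Sum of squared deviations: (−0.6030)² + (+0.4270)² + (+0.6770)² + (−0.1730)² + (−0.0430)² + (+0.2270)² + (−0.4830)² + (−0.3730)² + (+0.5370)² + (−0.1930)² = 1.7856
Variance = 1.7856 / 9 = 0.1984
SE* = √0.1984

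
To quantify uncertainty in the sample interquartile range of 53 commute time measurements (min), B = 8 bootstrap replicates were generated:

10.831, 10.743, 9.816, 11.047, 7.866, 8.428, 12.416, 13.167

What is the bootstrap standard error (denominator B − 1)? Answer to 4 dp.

Bootstrap SE is the standard deviation of the 8 replicate interquartile ranges.
Mean of replicates: (10.831 + 10.743 + 9.816 + 11.047 + 7.866 + 8.428 + 12.416 + 13.167) / 8 = 84.31400 / 8 = 10.53925
Sum of squared deviations: (+0.29175)² + (+0.20375)² + (−0.72325)² + (+0.50775)² + (−2.67325)² + (−2.11125)² + (+1.87675)² + (+2.62775)² = 22.93844
Variance = 22.93844 / 7 = 3.27692
SE* = √3.27692

SE* = 1.8102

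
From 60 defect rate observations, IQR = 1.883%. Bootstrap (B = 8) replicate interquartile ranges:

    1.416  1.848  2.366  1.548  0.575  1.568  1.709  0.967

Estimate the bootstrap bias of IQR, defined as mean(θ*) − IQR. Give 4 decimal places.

mean(θ*) = (1.416 + 1.848 + 2.366 + 1.548 + 0.575 + 1.568 + 1.709 + 0.967) / 8 = 1.49962
bias = 1.49962 − 1.883

bias = −0.3834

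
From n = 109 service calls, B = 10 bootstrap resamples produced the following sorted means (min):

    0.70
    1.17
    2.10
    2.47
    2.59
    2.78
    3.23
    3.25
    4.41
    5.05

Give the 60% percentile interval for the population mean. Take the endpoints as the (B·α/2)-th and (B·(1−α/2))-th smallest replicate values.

α = 0.40; lower rank = 10 × 0.200 = 2; upper rank = 10 × 0.800 = 8.
The 2nd smallest replicate is 1.17; the 8th is 3.25.

(1.17, 3.25)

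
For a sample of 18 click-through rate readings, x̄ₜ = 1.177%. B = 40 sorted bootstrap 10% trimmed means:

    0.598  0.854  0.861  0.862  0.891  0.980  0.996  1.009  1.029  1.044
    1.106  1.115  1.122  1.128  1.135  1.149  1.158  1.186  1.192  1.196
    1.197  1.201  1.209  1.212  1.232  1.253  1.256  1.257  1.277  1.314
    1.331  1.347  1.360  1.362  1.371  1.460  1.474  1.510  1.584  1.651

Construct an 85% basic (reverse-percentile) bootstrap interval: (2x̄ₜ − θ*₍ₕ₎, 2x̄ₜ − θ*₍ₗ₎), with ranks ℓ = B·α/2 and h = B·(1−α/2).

(0.880, 1.493)

Percentile endpoints at ranks 3 and 37: θ*₍3₎ = 0.861, θ*₍37₎ = 1.474.
Basic interval reflects these around x̄ₜ:
  lower = 2 × 1.177 − 1.474 = 0.880
  upper = 2 × 1.177 − 0.861 = 1.493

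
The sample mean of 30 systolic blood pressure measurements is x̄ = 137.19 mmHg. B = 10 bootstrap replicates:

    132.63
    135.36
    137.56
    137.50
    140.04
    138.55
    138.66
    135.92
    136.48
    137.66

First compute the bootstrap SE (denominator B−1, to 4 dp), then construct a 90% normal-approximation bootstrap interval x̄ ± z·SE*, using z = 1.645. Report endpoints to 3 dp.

(133.783, 140.597)

Mean of replicates = 137.0360; sum of squared deviations = 38.6092; SE* = √(38.6092/9) = 2.0712
Margin = 1.645 × 2.0712 = 3.4071
Interval: 137.19 ± 3.4071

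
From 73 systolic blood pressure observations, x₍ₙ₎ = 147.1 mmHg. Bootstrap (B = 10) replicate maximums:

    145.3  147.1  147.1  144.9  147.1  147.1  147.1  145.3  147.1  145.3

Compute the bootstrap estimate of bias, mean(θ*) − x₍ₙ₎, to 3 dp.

mean(θ*) = (145.3 + 147.1 + 147.1 + 144.9 + 147.1 + 147.1 + 147.1 + 145.3 + 147.1 + 145.3) / 10 = 146.3400
bias = 146.3400 − 147.1

bias = −0.760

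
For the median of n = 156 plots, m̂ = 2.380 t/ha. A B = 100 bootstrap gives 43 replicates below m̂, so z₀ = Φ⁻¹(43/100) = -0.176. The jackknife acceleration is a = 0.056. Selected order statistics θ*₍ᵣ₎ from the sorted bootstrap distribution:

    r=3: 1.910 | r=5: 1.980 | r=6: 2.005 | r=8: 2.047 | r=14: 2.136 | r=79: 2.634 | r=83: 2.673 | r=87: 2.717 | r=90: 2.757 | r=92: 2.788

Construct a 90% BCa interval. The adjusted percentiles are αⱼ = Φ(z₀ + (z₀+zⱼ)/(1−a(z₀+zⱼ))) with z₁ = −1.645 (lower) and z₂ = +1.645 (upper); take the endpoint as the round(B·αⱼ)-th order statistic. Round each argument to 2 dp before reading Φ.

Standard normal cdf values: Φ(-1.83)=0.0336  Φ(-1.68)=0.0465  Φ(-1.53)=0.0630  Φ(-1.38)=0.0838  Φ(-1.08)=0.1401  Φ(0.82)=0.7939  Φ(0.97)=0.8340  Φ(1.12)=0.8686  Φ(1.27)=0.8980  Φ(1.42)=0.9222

(1.910, 2.788)

Lower: z₀ + z₁ = -0.176 + (-1.645) = -1.821; 1 − a(z₀+z₁) = 1 − (0.056)(-1.821) = 1.1020; argument = -0.176 + (-1.821)/1.1020 = -1.8285 → -1.83.
α₁ = Φ(-1.83) = 0.0336; rank = round(100 × 0.0336) = 3; θ*₍3₎ = 1.910.
Upper: z₀ + z₂ = 1.469; 1 − a(z₀+z₂) = 0.9177; argument = 1.4247 → 1.42; α₂ = 0.9222; rank = 92; θ*₍92₎ = 2.788.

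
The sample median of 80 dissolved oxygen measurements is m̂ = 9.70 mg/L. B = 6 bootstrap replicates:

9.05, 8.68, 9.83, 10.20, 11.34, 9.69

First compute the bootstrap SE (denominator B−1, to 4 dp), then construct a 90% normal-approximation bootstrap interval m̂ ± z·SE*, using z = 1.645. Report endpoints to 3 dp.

(8.164, 11.236)

Mean of replicates = 9.7983; sum of squared deviations = 4.3615; SE* = √(4.3615/5) = 0.9340
Margin = 1.645 × 0.9340 = 1.5364
Interval: 9.70 ± 1.5364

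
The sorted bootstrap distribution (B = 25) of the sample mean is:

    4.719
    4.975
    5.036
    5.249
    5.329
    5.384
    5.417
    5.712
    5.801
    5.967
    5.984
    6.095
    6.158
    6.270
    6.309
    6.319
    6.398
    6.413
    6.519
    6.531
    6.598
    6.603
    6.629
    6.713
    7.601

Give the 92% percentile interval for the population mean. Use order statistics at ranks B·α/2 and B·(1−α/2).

(4.719, 6.713)

α = 0.08; lower rank = 25 × 0.040 = 1; upper rank = 25 × 0.960 = 24.
The 1st smallest replicate is 4.719; the 24th is 6.713.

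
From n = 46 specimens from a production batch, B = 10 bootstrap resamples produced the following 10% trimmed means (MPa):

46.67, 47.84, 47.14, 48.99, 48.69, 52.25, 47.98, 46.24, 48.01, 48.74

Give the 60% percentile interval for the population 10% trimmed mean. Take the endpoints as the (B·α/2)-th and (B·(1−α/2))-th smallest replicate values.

(46.67, 48.74)

Sorted replicates: 46.24, 46.67, 47.14, 47.84, 47.98, 48.01, 48.69, 48.74, 48.99, 52.25
α = 0.40; lower rank = 10 × 0.200 = 2; upper rank = 10 × 0.800 = 8.
The 2nd smallest replicate is 46.67; the 8th is 48.74.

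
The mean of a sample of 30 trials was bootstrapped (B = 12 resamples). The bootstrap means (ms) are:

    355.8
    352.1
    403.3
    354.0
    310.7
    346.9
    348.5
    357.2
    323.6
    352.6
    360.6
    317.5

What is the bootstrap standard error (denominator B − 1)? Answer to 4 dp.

SE* = 24.0280

Bootstrap SE is the standard deviation of the 12 replicate means.
Mean of replicates: (355.8 + 352.1 + 403.3 + 354.0 + 310.7 + 346.9 + 348.5 + 357.2 + 323.6 + 352.6 + 360.6 + 317.5) / 12 = 4182.80000 / 12 = 348.56667
Sum of squared deviations: (+7.23333)² + (+3.53333)² + (+54.73333)² + (+5.43333)² + (−37.86667)² + (−1.66667)² + (−0.06667)² + (+8.63333)² + (−24.96667)² + (+4.03333)² + (+12.03333)² + (−31.06667)² = 6350.80667
Variance = 6350.80667 / 11 = 577.34606
SE* = √577.34606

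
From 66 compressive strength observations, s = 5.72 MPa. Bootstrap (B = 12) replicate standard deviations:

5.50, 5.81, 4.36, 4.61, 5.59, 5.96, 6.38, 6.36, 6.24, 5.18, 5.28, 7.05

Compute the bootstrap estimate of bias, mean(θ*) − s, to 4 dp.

mean(θ*) = (5.50 + 5.81 + 4.36 + 4.61 + 5.59 + 5.96 + 6.38 + 6.36 + 6.24 + 5.18 + 5.28 + 7.05) / 12 = 5.69333
bias = 5.69333 − 5.72

bias = −0.0267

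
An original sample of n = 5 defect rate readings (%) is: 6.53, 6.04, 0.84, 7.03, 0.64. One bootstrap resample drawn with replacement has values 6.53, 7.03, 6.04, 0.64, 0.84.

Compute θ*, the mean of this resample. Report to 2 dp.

Mean = (6.53 + 7.03 + 6.04 + 0.64 + 0.84) / 5 = 21.080 / 5 = 4.22

θ* = 4.22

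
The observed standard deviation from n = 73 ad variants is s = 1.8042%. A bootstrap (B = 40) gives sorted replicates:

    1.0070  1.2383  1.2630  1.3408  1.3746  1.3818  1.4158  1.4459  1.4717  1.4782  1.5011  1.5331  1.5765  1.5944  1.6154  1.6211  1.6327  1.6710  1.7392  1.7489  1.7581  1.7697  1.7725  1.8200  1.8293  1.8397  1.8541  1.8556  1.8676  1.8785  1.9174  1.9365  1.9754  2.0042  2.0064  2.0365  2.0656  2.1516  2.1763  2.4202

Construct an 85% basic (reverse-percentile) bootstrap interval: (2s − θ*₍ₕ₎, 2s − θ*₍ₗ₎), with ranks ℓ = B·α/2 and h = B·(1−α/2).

(1.5428, 2.3454)

Percentile endpoints at ranks 3 and 37: θ*₍3₎ = 1.2630, θ*₍37₎ = 2.0656.
Basic interval reflects these around s:
  lower = 2 × 1.8042 − 2.0656 = 1.5428
  upper = 2 × 1.8042 − 1.2630 = 2.3454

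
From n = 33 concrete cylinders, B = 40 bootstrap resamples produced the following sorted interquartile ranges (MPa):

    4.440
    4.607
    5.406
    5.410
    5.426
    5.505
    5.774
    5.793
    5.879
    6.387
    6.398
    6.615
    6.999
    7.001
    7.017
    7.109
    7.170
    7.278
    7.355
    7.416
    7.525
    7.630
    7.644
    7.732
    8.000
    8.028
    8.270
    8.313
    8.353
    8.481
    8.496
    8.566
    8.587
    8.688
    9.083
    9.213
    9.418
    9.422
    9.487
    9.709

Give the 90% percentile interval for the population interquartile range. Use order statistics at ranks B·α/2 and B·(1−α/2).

α = 0.10; lower rank = 40 × 0.050 = 2; upper rank = 40 × 0.950 = 38.
The 2nd smallest replicate is 4.607; the 38th is 9.422.

(4.607, 9.422)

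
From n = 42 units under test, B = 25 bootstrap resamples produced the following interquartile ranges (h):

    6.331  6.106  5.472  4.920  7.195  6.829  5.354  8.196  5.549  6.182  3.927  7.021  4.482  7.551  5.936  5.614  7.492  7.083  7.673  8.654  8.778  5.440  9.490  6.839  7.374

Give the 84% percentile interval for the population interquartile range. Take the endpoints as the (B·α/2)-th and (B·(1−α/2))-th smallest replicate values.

Sorted replicates: 3.927, 4.482, 4.920, 5.354, 5.440, 5.472, 5.549, 5.614, 5.936, 6.106, 6.182, 6.331, 6.829, 6.839, 7.021, 7.083, 7.195, 7.374, 7.492, 7.551, 7.673, 8.196, 8.654, 8.778, 9.490
α = 0.16; lower rank = 25 × 0.080 = 2; upper rank = 25 × 0.920 = 23.
The 2nd smallest replicate is 4.482; the 23rd is 8.654.

(4.482, 8.654)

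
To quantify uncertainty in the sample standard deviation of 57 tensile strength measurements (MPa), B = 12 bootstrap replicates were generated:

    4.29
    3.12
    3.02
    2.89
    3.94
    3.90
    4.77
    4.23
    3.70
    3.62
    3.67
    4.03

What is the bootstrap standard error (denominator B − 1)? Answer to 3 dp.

Bootstrap SE is the standard deviation of the 12 replicate standard deviations.
Mean of replicates: (4.29 + 3.12 + 3.02 + 2.89 + 3.94 + 3.90 + 4.77 + 4.23 + 3.70 + 3.62 + 3.67 + 4.03) / 12 = 45.1800 / 12 = 3.7650
Sum of squared deviations: (+0.5250)² + (−0.6450)² + (−0.7450)² + (−0.8750)² + (+0.1750)² + (+0.1350)² + (+1.0050)² + (+0.4650)² + (−0.0650)² + (−0.1450)² + (−0.0950)² + (+0.2650)² = 3.3919
Variance = 3.3919 / 11 = 0.3084
SE* = √0.3084

SE* = 0.555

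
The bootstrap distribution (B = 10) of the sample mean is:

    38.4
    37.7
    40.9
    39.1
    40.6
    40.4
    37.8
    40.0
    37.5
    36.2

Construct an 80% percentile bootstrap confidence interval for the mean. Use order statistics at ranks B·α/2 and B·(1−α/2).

Sorted replicates: 36.2, 37.5, 37.7, 37.8, 38.4, 39.1, 40.0, 40.4, 40.6, 40.9
α = 0.20; lower rank = 10 × 0.100 = 1; upper rank = 10 × 0.900 = 9.
The 1st smallest replicate is 36.2; the 9th is 40.6.

(36.2, 40.6)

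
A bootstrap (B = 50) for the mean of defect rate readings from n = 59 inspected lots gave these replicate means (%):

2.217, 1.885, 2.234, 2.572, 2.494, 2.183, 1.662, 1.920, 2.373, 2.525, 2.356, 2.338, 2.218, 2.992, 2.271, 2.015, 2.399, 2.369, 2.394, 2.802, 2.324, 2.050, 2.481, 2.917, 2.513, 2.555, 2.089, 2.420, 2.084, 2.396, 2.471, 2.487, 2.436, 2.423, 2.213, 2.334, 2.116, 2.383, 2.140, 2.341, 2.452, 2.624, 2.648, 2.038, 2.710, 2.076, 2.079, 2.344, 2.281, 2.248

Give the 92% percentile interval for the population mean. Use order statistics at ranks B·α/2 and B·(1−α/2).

(1.885, 2.802)

Sorted replicates: 1.662, 1.885, 1.920, 2.015, 2.038, 2.050, 2.076, 2.079, 2.084, 2.089, 2.116, 2.140, 2.183, 2.213, 2.217, 2.218, 2.234, 2.248, 2.271, 2.281, 2.324, 2.334, 2.338, 2.341, 2.344, 2.356, 2.369, 2.373, 2.383, 2.394, 2.396, 2.399, 2.420, 2.423, 2.436, 2.452, 2.471, 2.481, 2.487, 2.494, 2.513, 2.525, 2.555, 2.572, 2.624, 2.648, 2.710, 2.802, 2.917, 2.992
α = 0.08; lower rank = 50 × 0.040 = 2; upper rank = 50 × 0.960 = 48.
The 2nd smallest replicate is 1.885; the 48th is 2.802.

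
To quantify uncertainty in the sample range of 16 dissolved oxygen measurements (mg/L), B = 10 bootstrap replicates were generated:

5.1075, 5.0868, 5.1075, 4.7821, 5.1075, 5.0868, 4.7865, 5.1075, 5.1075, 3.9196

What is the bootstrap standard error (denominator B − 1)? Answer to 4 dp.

SE* = 0.3755

Bootstrap SE is the standard deviation of the 10 replicate ranges.
Mean of replicates: (5.1075 + 5.0868 + 5.1075 + 4.7821 + 5.1075 + 5.0868 + 4.7865 + 5.1075 + 5.1075 + 3.9196) / 10 = 49.19930 / 10 = 4.91993
Sum of squared deviations: (+0.18757)² + (+0.16687)² + (+0.18757)² + (−0.13783)² + (+0.18757)² + (+0.16687)² + (−0.13343)² + (+0.18757)² + (+0.18757)² + (−1.00033)² = 1.26906
Variance = 1.26906 / 9 = 0.14101
SE* = √0.14101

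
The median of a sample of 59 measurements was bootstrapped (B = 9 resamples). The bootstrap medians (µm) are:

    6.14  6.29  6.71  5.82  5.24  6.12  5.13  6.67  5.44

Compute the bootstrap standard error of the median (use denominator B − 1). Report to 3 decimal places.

Bootstrap SE is the standard deviation of the 9 replicate medians.
Mean of replicates: (6.14 + 6.29 + 6.71 + 5.82 + 5.24 + 6.12 + 5.13 + 6.67 + 5.44) / 9 = 53.5600 / 9 = 5.9511
Sum of squared deviations: (+0.1889)² + (+0.3389)² + (+0.7589)² + (−0.1311)² + (−0.7111)² + (+0.1689)² + (−0.8211)² + (+0.7189)² + (−0.5111)² = 2.7301
Variance = 2.7301 / 8 = 0.3413
SE* = √0.3413

SE* = 0.584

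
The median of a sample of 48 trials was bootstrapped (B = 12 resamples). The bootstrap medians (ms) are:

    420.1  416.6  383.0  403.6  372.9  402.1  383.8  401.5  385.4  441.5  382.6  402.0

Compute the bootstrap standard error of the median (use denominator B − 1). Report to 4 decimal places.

Bootstrap SE is the standard deviation of the 12 replicate medians.
Mean of replicates: (420.1 + 416.6 + 383.0 + 403.6 + 372.9 + 402.1 + 383.8 + 401.5 + 385.4 + 441.5 + 382.6 + 402.0) / 12 = 4795.10000 / 12 = 399.59167
Sum of squared deviations: (+20.50833)² + (+17.00833)² + (−16.59167)² + (+4.00833)² + (−26.69167)² + (+2.50833)² + (−15.79167)² + (+1.90833)² + (−14.19167)² + (+41.90833)² + (−16.99167)² + (+2.40833)² = 4225.20917
Variance = 4225.20917 / 11 = 384.10992
SE* = √384.10992

SE* = 19.5987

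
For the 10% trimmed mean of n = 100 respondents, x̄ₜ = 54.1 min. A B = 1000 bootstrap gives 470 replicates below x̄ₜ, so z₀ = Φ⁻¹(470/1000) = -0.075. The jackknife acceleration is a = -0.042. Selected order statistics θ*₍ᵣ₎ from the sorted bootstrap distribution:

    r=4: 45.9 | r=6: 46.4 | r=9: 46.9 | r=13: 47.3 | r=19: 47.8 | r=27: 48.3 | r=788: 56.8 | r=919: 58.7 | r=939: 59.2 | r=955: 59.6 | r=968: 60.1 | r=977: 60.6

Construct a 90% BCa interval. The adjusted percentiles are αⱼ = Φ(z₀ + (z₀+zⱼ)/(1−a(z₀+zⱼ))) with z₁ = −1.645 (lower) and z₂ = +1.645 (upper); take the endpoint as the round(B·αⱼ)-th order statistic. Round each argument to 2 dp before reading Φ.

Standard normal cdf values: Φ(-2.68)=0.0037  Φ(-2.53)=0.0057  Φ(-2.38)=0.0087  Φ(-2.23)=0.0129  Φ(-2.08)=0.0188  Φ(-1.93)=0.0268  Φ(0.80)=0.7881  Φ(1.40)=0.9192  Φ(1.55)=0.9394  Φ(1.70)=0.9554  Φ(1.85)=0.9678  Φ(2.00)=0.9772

(48.3, 58.7)

Lower: z₀ + z₁ = -0.075 + (-1.645) = -1.720; 1 − a(z₀+z₁) = 1 − (-0.042)(-1.720) = 0.9278; argument = -0.075 + (-1.720)/0.9278 = -1.9289 → -1.93.
α₁ = Φ(-1.93) = 0.0268; rank = round(1000 × 0.0268) = 27; θ*₍27₎ = 48.3.
Upper: z₀ + z₂ = 1.570; 1 − a(z₀+z₂) = 1.0659; argument = 1.3979 → 1.40; α₂ = 0.9192; rank = 919; θ*₍919₎ = 58.7.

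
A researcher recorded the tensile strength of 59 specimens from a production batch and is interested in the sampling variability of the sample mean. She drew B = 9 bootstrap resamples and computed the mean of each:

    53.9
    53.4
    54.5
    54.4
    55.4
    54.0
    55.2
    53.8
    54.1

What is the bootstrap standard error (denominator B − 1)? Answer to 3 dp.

SE* = 0.654

Bootstrap SE is the standard deviation of the 9 replicate means.
Mean of replicates: (53.9 + 53.4 + 54.5 + 54.4 + 55.4 + 54.0 + 55.2 + 53.8 + 54.1) / 9 = 488.7000 / 9 = 54.3000
Sum of squared deviations: (−0.4000)² + (−0.9000)² + (+0.2000)² + (+0.1000)² + (+1.1000)² + (−0.3000)² + (+0.9000)² + (−0.5000)² + (−0.2000)² = 3.4200
Variance = 3.4200 / 8 = 0.4275
SE* = √0.4275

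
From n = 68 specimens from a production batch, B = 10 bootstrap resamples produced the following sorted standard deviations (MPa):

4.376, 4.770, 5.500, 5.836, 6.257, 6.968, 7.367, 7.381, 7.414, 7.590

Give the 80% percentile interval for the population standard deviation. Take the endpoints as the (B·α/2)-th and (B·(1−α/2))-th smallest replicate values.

(4.376, 7.414)

α = 0.20; lower rank = 10 × 0.100 = 1; upper rank = 10 × 0.900 = 9.
The 1st smallest replicate is 4.376; the 9th is 7.414.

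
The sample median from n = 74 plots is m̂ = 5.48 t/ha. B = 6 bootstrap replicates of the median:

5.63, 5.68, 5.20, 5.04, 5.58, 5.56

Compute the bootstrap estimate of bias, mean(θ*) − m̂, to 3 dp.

bias = −0.032

mean(θ*) = (5.63 + 5.68 + 5.20 + 5.04 + 5.58 + 5.56) / 6 = 5.4483
bias = 5.4483 − 5.48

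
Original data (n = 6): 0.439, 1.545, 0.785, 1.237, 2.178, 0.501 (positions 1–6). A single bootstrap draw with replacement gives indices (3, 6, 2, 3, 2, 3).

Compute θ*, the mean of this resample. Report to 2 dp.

θ* = 0.99

Resample values: 0.785, 0.501, 1.545, 0.785, 1.545, 0.785.
Mean = (0.785 + 0.501 + 1.545 + 0.785 + 1.545 + 0.785) / 6 = 5.9460 / 6 = 0.99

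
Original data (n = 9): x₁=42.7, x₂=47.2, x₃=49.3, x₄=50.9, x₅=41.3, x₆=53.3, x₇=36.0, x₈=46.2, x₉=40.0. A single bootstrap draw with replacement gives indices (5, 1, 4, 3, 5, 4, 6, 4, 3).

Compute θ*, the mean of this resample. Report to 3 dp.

Resample values: 41.3, 42.7, 50.9, 49.3, 41.3, 50.9, 53.3, 50.9, 49.3.
Mean = (41.3 + 42.7 + 50.9 + 49.3 + 41.3 + 50.9 + 53.3 + 50.9 + 49.3) / 9 = 429.90 / 9 = 47.767

θ* = 47.767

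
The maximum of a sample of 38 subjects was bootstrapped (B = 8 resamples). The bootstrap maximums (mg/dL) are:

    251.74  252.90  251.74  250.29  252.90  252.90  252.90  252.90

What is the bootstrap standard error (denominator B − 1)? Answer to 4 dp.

SE* = 0.9610

Bootstrap SE is the standard deviation of the 8 replicate maximums.
Mean of replicates: (251.74 + 252.90 + 251.74 + 250.29 + 252.90 + 252.90 + 252.90 + 252.90) / 8 = 2018.27000 / 8 = 252.28375
Sum of squared deviations: (−0.54375)² + (+0.61625)² + (−0.54375)² + (−1.99375)² + (+0.61625)² + (+0.61625)² + (+0.61625)² + (+0.61625)² = 6.46519
Variance = 6.46519 / 7 = 0.92360
SE* = √0.92360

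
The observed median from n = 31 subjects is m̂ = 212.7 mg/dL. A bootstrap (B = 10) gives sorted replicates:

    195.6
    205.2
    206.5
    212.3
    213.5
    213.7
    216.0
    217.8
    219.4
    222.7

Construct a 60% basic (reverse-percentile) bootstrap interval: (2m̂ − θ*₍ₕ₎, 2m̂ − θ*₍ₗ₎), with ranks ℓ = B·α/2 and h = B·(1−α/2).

Percentile endpoints at ranks 2 and 8: θ*₍2₎ = 205.2, θ*₍8₎ = 217.8.
Basic interval reflects these around m̂:
  lower = 2 × 212.7 − 217.8 = 207.6
  upper = 2 × 212.7 − 205.2 = 220.2

(207.6, 220.2)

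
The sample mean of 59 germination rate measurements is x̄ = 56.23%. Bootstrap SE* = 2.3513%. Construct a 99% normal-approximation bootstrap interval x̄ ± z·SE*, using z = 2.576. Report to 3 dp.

(50.173, 62.287)

Margin = 2.576 × 2.3513 = 6.0569
Interval: 56.23 ± 6.0569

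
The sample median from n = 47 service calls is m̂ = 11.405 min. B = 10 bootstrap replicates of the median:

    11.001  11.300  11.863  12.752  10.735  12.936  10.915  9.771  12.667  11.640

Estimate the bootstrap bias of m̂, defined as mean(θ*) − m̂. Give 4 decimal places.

bias = +0.1530

mean(θ*) = (11.001 + 11.300 + 11.863 + 12.752 + 10.735 + 12.936 + 10.915 + 9.771 + 12.667 + 11.640) / 10 = 11.55800
bias = 11.55800 − 11.405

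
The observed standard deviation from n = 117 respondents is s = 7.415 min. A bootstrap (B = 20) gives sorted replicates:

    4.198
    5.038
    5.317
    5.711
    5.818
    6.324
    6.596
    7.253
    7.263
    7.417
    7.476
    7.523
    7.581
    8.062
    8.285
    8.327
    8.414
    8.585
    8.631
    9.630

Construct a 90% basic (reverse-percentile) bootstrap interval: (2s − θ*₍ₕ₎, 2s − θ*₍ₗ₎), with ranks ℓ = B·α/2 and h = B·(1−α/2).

Percentile endpoints at ranks 1 and 19: θ*₍1₎ = 4.198, θ*₍19₎ = 8.631.
Basic interval reflects these around s:
  lower = 2 × 7.415 − 8.631 = 6.199
  upper = 2 × 7.415 − 4.198 = 10.632

(6.199, 10.632)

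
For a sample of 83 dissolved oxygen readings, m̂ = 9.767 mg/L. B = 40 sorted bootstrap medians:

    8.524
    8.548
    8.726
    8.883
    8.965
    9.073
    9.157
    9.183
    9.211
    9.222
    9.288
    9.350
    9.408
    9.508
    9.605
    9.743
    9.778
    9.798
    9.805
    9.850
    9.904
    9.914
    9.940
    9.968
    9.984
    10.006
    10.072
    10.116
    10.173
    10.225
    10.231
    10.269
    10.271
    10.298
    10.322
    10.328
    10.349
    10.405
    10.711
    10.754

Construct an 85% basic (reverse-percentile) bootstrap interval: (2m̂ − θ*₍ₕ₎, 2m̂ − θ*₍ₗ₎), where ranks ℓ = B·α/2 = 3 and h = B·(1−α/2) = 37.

(9.185, 10.808)

Percentile endpoints at ranks 3 and 37: θ*₍3₎ = 8.726, θ*₍37₎ = 10.349.
Basic interval reflects these around m̂:
  lower = 2 × 9.767 − 10.349 = 9.185
  upper = 2 × 9.767 − 8.726 = 10.808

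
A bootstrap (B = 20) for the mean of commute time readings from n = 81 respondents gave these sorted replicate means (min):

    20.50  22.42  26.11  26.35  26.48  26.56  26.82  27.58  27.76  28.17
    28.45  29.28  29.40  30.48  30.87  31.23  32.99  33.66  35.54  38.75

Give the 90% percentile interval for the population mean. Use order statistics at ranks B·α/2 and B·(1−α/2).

(20.50, 35.54)

α = 0.10; lower rank = 20 × 0.050 = 1; upper rank = 20 × 0.950 = 19.
The 1st smallest replicate is 20.50; the 19th is 35.54.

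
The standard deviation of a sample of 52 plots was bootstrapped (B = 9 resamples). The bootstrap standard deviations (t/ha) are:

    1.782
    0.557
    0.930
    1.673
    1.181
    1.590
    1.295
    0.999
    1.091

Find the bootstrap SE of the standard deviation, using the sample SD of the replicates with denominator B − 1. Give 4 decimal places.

Bootstrap SE is the standard deviation of the 9 replicate standard deviations.
Mean of replicates: (1.782 + 0.557 + 0.930 + 1.673 + 1.181 + 1.590 + 1.295 + 0.999 + 1.091) / 9 = 11.09800 / 9 = 1.23311
Sum of squared deviations: (+0.54889)² + (−0.67611)² + (−0.30311)² + (+0.43989)² + (−0.05211)² + (+0.35689)² + (+0.06189)² + (−0.23411)² + (−0.14211)² = 1.25270
Variance = 1.25270 / 8 = 0.15659
SE* = √0.15659

SE* = 0.3957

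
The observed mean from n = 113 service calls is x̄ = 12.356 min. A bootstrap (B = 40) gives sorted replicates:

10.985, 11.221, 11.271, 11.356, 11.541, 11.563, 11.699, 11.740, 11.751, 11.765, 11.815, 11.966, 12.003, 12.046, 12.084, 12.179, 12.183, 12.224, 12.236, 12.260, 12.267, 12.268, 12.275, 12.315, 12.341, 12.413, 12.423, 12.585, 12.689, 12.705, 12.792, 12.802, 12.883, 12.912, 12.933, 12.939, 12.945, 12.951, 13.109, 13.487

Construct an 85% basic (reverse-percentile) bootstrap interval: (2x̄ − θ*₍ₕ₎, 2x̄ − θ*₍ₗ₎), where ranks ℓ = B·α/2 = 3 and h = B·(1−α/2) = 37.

Percentile endpoints at ranks 3 and 37: θ*₍3₎ = 11.271, θ*₍37₎ = 12.945.
Basic interval reflects these around x̄:
  lower = 2 × 12.356 − 12.945 = 11.767
  upper = 2 × 12.356 − 11.271 = 13.441

(11.767, 13.441)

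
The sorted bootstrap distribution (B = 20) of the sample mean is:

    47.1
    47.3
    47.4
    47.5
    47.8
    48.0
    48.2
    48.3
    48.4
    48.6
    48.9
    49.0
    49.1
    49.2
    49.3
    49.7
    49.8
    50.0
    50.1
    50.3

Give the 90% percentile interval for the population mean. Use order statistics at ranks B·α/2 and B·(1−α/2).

(47.1, 50.1)

α = 0.10; lower rank = 20 × 0.050 = 1; upper rank = 20 × 0.950 = 19.
The 1st smallest replicate is 47.1; the 19th is 50.1.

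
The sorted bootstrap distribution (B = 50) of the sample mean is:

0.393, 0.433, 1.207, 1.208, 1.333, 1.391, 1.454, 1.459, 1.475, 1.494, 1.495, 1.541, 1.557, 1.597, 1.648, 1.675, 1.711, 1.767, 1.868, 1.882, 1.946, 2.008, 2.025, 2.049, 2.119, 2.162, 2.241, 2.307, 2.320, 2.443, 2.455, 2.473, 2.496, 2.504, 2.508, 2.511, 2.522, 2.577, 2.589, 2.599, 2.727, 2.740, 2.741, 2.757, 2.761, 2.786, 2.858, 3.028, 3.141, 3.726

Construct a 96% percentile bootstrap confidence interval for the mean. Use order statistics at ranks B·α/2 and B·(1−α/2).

α = 0.04; lower rank = 50 × 0.020 = 1; upper rank = 50 × 0.980 = 49.
The 1st smallest replicate is 0.393; the 49th is 3.141.

(0.393, 3.141)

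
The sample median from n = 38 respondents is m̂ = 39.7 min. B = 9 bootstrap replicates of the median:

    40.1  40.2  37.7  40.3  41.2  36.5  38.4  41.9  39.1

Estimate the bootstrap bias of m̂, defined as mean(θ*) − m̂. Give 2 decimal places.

bias = −0.21

mean(θ*) = (40.1 + 40.2 + 37.7 + 40.3 + 41.2 + 36.5 + 38.4 + 41.9 + 39.1) / 9 = 39.489
bias = 39.489 − 39.7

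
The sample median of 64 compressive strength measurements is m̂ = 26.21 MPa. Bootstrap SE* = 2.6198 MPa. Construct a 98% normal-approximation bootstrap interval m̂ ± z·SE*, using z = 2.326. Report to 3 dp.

(20.116, 32.304)

Margin = 2.326 × 2.6198 = 6.0937
Interval: 26.21 ± 6.0937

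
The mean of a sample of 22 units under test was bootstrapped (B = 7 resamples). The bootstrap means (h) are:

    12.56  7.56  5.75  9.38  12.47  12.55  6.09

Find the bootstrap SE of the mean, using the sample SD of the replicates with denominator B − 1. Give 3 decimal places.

Bootstrap SE is the standard deviation of the 7 replicate means.
Mean of replicates: (12.56 + 7.56 + 5.75 + 9.38 + 12.47 + 12.55 + 6.09) / 7 = 66.3600 / 7 = 9.4800
Sum of squared deviations: (+3.0800)² + (−1.9200)² + (−3.7300)² + (−0.1000)² + (+2.9900)² + (+3.0700)² + (−3.3900)² = 56.9528
Variance = 56.9528 / 6 = 9.4921
SE* = √9.4921

SE* = 3.081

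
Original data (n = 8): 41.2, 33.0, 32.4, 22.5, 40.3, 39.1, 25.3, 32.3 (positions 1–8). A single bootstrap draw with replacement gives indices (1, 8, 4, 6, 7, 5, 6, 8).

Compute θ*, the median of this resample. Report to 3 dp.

Resample values: 41.2, 32.3, 22.5, 39.1, 25.3, 40.3, 39.1, 32.3.
Sorted: 22.5, 25.3, 32.3, 32.3, 39.1, 39.1, 40.3, 41.2
Median = average of the two middle values = 35.700

θ* = 35.700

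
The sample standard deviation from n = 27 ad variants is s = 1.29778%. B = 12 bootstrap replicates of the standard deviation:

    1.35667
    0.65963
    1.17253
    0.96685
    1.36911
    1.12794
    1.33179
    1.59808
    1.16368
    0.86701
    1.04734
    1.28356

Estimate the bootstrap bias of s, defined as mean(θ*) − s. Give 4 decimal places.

bias = −0.1358

mean(θ*) = (1.35667 + 0.65963 + 1.17253 + 0.96685 + 1.36911 + 1.12794 + 1.33179 + 1.59808 + 1.16368 + 0.86701 + 1.04734 + 1.28356) / 12 = 1.16202
bias = 1.16202 − 1.29778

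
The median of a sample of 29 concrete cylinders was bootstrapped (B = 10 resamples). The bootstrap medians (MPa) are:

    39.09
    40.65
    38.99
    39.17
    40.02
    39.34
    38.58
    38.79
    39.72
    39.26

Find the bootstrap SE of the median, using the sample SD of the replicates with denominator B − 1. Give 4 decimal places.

Bootstrap SE is the standard deviation of the 10 replicate medians.
Mean of replicates: (39.09 + 40.65 + 38.99 + 39.17 + 40.02 + 39.34 + 38.58 + 38.79 + 39.72 + 39.26) / 10 = 393.61000 / 10 = 39.36100
Sum of squared deviations: (−0.27100)² + (+1.28900)² + (−0.37100)² + (−0.19100)² + (+0.65900)² + (−0.02100)² + (−0.78100)² + (−0.57100)² + (+0.35900)² + (−0.10100)² = 3.41889
Variance = 3.41889 / 9 = 0.37988
SE* = √0.37988

SE* = 0.6163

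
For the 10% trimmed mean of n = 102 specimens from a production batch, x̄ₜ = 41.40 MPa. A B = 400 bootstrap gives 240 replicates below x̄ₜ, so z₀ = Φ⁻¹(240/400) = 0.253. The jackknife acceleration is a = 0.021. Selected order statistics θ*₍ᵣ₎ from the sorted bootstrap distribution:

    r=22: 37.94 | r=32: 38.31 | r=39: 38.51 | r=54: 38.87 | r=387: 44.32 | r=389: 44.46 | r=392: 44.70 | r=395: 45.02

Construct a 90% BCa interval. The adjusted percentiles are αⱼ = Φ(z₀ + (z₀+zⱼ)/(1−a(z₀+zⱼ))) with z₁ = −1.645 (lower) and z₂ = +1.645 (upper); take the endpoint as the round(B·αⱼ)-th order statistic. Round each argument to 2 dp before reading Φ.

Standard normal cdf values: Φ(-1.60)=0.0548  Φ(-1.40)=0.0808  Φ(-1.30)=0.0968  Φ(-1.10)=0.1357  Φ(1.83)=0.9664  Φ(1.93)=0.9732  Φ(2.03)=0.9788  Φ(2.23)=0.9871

Lower: z₀ + z₁ = 0.253 + (-1.645) = -1.392; 1 − a(z₀+z₁) = 1 − (0.021)(-1.392) = 1.0292; argument = 0.253 + (-1.392)/1.0292 = -1.0995 → -1.10.
α₁ = Φ(-1.10) = 0.1357; rank = round(400 × 0.1357) = 54; θ*₍54₎ = 38.87.
Upper: z₀ + z₂ = 1.898; 1 − a(z₀+z₂) = 0.9601; argument = 2.2298 → 2.23; α₂ = 0.9871; rank = 395; θ*₍395₎ = 45.02.

(38.87, 45.02)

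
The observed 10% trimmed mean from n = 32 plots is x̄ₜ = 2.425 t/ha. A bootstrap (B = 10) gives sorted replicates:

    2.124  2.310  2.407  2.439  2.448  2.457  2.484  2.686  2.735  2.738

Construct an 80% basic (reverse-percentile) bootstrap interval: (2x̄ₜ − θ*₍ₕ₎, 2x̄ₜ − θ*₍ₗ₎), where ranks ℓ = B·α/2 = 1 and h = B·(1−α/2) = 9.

(2.115, 2.726)

Percentile endpoints at ranks 1 and 9: θ*₍1₎ = 2.124, θ*₍9₎ = 2.735.
Basic interval reflects these around x̄ₜ:
  lower = 2 × 2.425 − 2.735 = 2.115
  upper = 2 × 2.425 − 2.124 = 2.726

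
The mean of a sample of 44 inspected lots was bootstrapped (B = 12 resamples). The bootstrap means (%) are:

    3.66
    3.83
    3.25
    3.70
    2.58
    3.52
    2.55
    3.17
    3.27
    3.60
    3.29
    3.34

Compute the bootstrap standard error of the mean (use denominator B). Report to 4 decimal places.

SE* = 0.3883

Bootstrap SE is the standard deviation of the 12 replicate means.
Mean of replicates: (3.66 + 3.83 + 3.25 + 3.70 + 2.58 + 3.52 + 2.55 + 3.17 + 3.27 + 3.60 + 3.29 + 3.34) / 12 = 39.76000 / 12 = 3.31333
Sum of squared deviations: (+0.34667)² + (+0.51667)² + (−0.06333)² + (+0.38667)² + (−0.73333)² + (+0.20667)² + (−0.76333)² + (−0.14333)² + (−0.04333)² + (+0.28667)² + (−0.02333)² + (+0.02667)² = 1.80967
Variance = 1.80967 / 12 = 0.15081
SE* = √0.15081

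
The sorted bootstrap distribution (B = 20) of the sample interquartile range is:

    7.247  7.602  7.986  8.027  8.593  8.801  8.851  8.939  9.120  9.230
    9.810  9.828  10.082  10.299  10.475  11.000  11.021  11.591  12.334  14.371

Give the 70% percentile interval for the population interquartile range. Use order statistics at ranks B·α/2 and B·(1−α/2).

(7.986, 11.021)

α = 0.30; lower rank = 20 × 0.150 = 3; upper rank = 20 × 0.850 = 17.
The 3rd smallest replicate is 7.986; the 17th is 11.021.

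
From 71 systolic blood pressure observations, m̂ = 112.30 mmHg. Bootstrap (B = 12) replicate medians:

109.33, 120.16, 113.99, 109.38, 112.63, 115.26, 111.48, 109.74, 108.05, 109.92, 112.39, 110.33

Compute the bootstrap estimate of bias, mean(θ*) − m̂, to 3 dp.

mean(θ*) = (109.33 + 120.16 + 113.99 + 109.38 + 112.63 + 115.26 + 111.48 + 109.74 + 108.05 + 109.92 + 112.39 + 110.33) / 12 = 111.8883
bias = 111.8883 − 112.30

bias = −0.412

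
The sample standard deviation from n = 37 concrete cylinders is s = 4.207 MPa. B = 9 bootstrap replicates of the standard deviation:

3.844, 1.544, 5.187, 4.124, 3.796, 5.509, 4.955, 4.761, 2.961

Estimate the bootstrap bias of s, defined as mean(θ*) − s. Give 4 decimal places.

bias = −0.1313

mean(θ*) = (3.844 + 1.544 + 5.187 + 4.124 + 3.796 + 5.509 + 4.955 + 4.761 + 2.961) / 9 = 4.07567
bias = 4.07567 − 4.207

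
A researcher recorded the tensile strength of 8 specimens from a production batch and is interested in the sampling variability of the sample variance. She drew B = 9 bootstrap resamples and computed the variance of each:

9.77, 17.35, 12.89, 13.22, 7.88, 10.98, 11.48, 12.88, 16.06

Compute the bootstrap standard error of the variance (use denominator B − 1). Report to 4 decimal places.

Bootstrap SE is the standard deviation of the 9 replicate variances.
Mean of replicates: (9.77 + 17.35 + 12.89 + 13.22 + 7.88 + 10.98 + 11.48 + 12.88 + 16.06) / 9 = 112.51000 / 9 = 12.50111
Sum of squared deviations: (−2.73111)² + (+4.84889)² + (+0.38889)² + (+0.71889)² + (−4.62111)² + (−1.52111)² + (−1.02111)² + (+0.37889)² + (+3.55889)² = 69.15909
Variance = 69.15909 / 8 = 8.64489
SE* = √8.64489

SE* = 2.9402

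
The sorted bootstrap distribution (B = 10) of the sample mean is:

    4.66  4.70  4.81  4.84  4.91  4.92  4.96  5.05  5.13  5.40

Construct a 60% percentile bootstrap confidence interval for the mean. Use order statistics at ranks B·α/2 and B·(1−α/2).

(4.70, 5.05)

α = 0.40; lower rank = 10 × 0.200 = 2; upper rank = 10 × 0.800 = 8.
The 2nd smallest replicate is 4.70; the 8th is 5.05.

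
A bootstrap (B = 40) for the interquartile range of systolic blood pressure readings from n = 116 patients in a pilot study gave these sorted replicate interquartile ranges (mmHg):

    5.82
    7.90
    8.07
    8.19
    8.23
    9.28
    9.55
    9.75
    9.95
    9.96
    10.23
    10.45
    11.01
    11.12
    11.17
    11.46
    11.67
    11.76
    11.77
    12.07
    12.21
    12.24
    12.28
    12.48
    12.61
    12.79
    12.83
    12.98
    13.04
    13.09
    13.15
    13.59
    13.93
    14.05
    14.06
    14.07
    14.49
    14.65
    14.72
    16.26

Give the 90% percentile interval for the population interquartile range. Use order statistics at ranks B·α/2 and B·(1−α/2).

α = 0.10; lower rank = 40 × 0.050 = 2; upper rank = 40 × 0.950 = 38.
The 2nd smallest replicate is 7.90; the 38th is 14.65.

(7.90, 14.65)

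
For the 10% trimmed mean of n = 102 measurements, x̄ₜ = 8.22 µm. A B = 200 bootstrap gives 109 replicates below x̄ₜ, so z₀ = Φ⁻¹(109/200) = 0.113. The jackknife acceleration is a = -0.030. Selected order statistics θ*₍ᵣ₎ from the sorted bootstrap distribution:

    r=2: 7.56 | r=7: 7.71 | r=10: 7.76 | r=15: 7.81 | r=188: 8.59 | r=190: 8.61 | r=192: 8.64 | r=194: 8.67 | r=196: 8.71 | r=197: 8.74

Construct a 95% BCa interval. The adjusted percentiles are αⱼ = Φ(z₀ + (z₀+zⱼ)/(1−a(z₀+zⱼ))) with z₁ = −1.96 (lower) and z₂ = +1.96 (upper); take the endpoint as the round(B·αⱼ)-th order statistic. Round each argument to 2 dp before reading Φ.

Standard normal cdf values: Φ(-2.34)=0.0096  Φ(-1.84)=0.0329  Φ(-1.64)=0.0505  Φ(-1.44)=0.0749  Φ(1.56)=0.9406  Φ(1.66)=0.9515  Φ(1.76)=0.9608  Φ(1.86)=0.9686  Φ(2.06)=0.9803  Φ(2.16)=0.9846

(7.71, 8.71)

Lower: z₀ + z₁ = 0.113 + (-1.960) = -1.847; 1 − a(z₀+z₁) = 1 − (-0.030)(-1.847) = 0.9446; argument = 0.113 + (-1.847)/0.9446 = -1.8423 → -1.84.
α₁ = Φ(-1.84) = 0.0329; rank = round(200 × 0.0329) = 7; θ*₍7₎ = 7.71.
Upper: z₀ + z₂ = 2.073; 1 − a(z₀+z₂) = 1.0622; argument = 2.0646 → 2.06; α₂ = 0.9803; rank = 196; θ*₍196₎ = 8.71.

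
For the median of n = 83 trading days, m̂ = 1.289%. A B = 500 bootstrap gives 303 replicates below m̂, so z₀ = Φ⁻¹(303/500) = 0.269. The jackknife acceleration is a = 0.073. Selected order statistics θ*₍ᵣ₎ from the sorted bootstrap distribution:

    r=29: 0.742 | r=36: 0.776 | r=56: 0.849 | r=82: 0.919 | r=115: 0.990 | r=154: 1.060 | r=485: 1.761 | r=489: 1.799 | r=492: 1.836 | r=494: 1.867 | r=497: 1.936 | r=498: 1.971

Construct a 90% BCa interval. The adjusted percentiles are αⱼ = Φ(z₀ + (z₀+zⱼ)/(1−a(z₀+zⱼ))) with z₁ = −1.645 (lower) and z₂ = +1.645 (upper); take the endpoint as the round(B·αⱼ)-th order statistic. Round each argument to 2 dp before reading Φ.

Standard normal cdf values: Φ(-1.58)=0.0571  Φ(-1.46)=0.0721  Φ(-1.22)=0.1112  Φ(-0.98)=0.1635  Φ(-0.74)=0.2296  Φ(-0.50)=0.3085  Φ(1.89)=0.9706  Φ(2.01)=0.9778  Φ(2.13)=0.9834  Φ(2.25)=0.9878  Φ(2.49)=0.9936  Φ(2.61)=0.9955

(0.919, 1.936)

Lower: z₀ + z₁ = 0.269 + (-1.645) = -1.376; 1 − a(z₀+z₁) = 1 − (0.073)(-1.376) = 1.1004; argument = 0.269 + (-1.376)/1.1004 = -0.9814 → -0.98.
α₁ = Φ(-0.98) = 0.1635; rank = round(500 × 0.1635) = 82; θ*₍82₎ = 0.919.
Upper: z₀ + z₂ = 1.914; 1 − a(z₀+z₂) = 0.8603; argument = 2.4939 → 2.49; α₂ = 0.9936; rank = 497; θ*₍497₎ = 1.936.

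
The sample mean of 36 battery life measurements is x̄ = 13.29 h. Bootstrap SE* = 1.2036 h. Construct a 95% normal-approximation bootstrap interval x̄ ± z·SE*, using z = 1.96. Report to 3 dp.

Margin = 1.96 × 1.2036 = 2.3591
Interval: 13.29 ± 2.3591

(10.931, 15.649)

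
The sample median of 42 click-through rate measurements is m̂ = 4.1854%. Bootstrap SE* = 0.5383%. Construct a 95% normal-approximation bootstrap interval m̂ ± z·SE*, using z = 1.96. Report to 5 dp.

(3.13033, 5.24047)

Margin = 1.96 × 0.5383 = 1.055068
Interval: 4.1854 ± 1.055068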